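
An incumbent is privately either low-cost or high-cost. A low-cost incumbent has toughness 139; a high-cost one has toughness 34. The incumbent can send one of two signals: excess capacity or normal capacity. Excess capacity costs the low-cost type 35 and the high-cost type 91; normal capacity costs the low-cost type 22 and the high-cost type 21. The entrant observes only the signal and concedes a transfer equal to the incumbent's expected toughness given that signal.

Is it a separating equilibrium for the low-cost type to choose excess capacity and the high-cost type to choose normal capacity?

No

Under separation the entrant infers type exactly: excess capacity → low-cost (pays 139), normal capacity → high-cost (pays 34).
Low-cost: excess capacity gives 139 − 35 = 104; normal capacity gives 34 − 22 = 12. No deviation. ✓
High-cost: normal capacity gives 34 − 21 = 13; excess capacity gives 139 − 91 = 48. Would deviate. ✗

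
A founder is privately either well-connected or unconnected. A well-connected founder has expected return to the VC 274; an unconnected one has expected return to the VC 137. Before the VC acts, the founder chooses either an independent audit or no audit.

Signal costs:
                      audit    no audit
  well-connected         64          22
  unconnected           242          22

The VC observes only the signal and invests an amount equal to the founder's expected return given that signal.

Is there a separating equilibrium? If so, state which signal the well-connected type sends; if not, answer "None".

Try well-connected → audit, unconnected → no audit:
  Under separation the VC infers type exactly: audit → well-connected (pays 274), no audit → unconnected (pays 137).
  Well-connected: audit gives 274 − 64 = 210; no audit gives 137 − 22 = 115. No deviation. ✓
  Unconnected: no audit gives 137 − 22 = 115; audit gives 274 − 242 = 32. No deviation. ✓
Both hold — the well-connected type sends audit.

audit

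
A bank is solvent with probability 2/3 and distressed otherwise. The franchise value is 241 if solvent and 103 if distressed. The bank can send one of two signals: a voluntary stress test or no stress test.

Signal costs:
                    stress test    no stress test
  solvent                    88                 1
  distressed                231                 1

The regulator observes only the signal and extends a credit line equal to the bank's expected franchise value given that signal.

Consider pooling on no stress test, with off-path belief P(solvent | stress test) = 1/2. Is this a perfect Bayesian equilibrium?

Yes

At the pooled signal (no stress test) the regulator holds the prior 2/3 and pays 2/3·241 + 1/3·103 = 195. Off-path (stress test) belief 1/2 gives 1/2·241 + 1/2·103 = 172.
Solvent: no stress test gives 195 − 1 = 194; stress test gives 172 − 88 = 84. Stays. ✓
Distressed: no stress test gives 195 − 1 = 194; stress test gives 172 − 231 = -59. Stays. ✓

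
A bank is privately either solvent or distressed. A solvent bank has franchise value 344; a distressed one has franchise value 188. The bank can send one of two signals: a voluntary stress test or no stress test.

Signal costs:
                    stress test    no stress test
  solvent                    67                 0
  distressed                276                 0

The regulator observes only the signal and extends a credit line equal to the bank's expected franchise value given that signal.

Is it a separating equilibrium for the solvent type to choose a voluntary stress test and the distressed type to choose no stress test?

Yes

If types separate, stress test earns payment 344 and no stress test earns 188.
Solvent: stress test gives 344 − 67 = 277; no stress test gives 188 − 0 = 188. No deviation. ✓
Distressed: no stress test gives 188 − 0 = 188; stress test gives 344 − 276 = 68. No deviation. ✓
Both incentive constraints hold.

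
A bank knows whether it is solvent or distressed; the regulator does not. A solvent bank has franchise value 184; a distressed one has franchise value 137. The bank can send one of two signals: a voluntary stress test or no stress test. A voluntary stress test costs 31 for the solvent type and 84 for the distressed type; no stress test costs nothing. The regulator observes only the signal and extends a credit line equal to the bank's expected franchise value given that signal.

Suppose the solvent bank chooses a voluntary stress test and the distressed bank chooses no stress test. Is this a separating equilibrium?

Yes

If types separate, stress test earns payment 184 and no stress test earns 137.
Solvent: stress test gives 184 − 31 = 153; no stress test gives 137 − 0 = 137. No deviation. ✓
Distressed: no stress test gives 137 − 0 = 137; stress test gives 184 − 84 = 100. No deviation. ✓
Both incentive constraints hold.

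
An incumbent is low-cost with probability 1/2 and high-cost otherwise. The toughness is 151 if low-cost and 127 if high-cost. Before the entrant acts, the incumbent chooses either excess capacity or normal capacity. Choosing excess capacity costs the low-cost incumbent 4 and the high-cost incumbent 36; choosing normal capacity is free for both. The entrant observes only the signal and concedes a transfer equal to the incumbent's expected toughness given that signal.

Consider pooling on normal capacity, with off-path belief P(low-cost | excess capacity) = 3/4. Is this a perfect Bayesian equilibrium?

At the pooled signal (normal capacity) the entrant holds the prior 1/2 and pays 1/2·151 + 1/2·127 = 139. Off-path (excess capacity) belief 3/4 gives 3/4·151 + 1/4·127 = 145.
Low-cost: normal capacity gives 139 − 0 = 139; excess capacity gives 145 − 4 = 141. Deviates. ✗
High-cost: normal capacity gives 139 − 0 = 139; excess capacity gives 145 − 36 = 109. Stays. ✓

No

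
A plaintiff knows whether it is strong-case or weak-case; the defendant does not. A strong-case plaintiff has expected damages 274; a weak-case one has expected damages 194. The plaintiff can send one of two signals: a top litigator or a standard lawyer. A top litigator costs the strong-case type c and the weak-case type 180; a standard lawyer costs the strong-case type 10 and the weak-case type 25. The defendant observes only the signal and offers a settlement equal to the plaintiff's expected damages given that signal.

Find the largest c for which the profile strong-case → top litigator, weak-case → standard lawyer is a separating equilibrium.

90

Under separation: top litigator → strong-case (pays 274); standard lawyer → weak-case (pays 194).
Weak-case: 194 − 25 = 169 ≥ 274 − 180 = 94. Holds regardless of c. ✓
Strong-case: 274 − c ≥ 194 − 10, so c ≤ 274 − 184 = 90.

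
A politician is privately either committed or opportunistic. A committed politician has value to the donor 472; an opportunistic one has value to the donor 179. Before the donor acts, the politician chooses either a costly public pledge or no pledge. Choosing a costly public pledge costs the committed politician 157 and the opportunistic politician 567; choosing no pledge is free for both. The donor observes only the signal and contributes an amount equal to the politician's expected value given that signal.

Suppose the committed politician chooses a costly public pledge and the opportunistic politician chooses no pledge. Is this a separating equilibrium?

Under separation the donor infers type exactly: pledge → committed (pays 472), no pledge → opportunistic (pays 179).
Committed: pledge gives 472 − 157 = 315; no pledge gives 179 − 0 = 179. No deviation. ✓
Opportunistic: no pledge gives 179 − 0 = 179; pledge gives 472 − 567 = -95. No deviation. ✓
Both incentive constraints hold.

Yes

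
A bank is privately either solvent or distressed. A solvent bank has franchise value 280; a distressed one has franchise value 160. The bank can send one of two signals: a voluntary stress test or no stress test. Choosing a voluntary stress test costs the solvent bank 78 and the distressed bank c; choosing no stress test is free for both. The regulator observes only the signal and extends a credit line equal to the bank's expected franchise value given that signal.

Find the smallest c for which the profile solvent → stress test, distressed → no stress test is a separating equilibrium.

Under separation: stress test → solvent (pays 280); no stress test → distressed (pays 160).
Solvent: 280 − 78 = 202 ≥ 160 − 0 = 160. Holds regardless of c. ✓
Distressed: 160 − 0 ≥ 280 − c, so c ≥ 280 − 160 = 120.

120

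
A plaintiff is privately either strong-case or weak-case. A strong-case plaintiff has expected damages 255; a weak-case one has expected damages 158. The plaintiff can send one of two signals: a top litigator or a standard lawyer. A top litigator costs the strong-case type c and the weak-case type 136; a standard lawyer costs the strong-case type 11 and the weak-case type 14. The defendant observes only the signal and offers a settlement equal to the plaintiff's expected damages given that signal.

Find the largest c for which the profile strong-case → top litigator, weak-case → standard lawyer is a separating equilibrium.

Under separation: top litigator → strong-case (pays 255); standard lawyer → weak-case (pays 158).
Weak-case: 158 − 14 = 144 ≥ 255 − 136 = 119. Holds regardless of c. ✓
Strong-case: 255 − c ≥ 158 − 11, so c ≤ 255 − 147 = 108.

108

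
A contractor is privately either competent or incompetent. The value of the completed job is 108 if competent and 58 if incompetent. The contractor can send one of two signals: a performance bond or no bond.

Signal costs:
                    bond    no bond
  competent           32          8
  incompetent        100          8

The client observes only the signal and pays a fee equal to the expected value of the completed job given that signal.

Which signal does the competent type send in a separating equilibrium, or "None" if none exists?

Try competent → bond, incompetent → no bond:
  If types separate, bond earns payment 108 and no bond earns 58.
  Competent: bond gives 108 − 32 = 76; no bond gives 58 − 8 = 50. No deviation. ✓
  Incompetent: no bond gives 58 − 8 = 50; bond gives 108 − 100 = 8. No deviation. ✓
Both hold — the competent type sends bond.

bond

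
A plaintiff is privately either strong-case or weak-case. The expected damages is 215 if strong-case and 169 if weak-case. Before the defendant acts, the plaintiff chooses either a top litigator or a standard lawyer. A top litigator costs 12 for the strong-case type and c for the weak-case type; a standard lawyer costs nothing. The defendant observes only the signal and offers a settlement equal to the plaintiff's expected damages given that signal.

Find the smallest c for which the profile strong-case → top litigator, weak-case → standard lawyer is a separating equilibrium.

Under separation: top litigator → strong-case (pays 215); standard lawyer → weak-case (pays 169).
Strong-case: 215 − 12 = 203 ≥ 169 − 0 = 169. Holds regardless of c. ✓
Weak-case: 169 − 0 ≥ 215 − c, so c ≥ 215 − 169 = 46.

46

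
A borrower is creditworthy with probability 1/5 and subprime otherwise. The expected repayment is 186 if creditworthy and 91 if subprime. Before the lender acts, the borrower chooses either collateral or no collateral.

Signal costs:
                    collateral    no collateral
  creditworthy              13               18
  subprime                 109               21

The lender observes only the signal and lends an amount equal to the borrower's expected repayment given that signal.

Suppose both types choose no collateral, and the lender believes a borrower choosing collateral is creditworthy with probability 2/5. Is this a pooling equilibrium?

No

At the pooled signal (no collateral) the lender holds the prior 1/5 and pays 1/5·186 + 4/5·91 = 110. Off-path (collateral) belief 2/5 gives 2/5·186 + 3/5·91 = 129.
Creditworthy: no collateral gives 110 − 18 = 92; collateral gives 129 − 13 = 116. Deviates. ✗
Subprime: no collateral gives 110 − 21 = 89; collateral gives 129 − 109 = 20. Stays. ✓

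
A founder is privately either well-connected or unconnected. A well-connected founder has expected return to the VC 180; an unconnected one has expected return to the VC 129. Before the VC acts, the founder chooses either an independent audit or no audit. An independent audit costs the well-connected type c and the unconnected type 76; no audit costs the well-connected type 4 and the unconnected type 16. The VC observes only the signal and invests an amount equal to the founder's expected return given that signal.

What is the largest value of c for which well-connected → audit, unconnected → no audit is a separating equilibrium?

Under separation: audit → well-connected (pays 180); no audit → unconnected (pays 129).
Unconnected: 129 − 16 = 113 ≥ 180 − 76 = 104. Holds regardless of c. ✓
Well-connected: 180 − c ≥ 129 − 4, so c ≤ 180 − 125 = 55.

55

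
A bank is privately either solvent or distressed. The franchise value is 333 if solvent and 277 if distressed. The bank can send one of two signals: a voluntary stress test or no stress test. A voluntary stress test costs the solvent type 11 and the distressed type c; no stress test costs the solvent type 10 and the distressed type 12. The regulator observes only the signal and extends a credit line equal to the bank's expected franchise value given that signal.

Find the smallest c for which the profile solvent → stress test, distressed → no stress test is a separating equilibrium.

68

Under separation: stress test → solvent (pays 333); no stress test → distressed (pays 277).
Solvent: 333 − 11 = 322 ≥ 277 − 10 = 267. Holds regardless of c. ✓
Distressed: 277 − 12 ≥ 333 − c, so c ≥ 333 − 265 = 68.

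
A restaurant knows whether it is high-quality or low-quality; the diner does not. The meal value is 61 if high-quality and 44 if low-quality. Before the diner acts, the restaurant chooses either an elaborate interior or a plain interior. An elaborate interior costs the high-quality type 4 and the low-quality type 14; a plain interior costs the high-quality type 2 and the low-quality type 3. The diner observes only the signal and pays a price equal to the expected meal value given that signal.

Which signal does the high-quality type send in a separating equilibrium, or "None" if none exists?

None

Try high-quality → elaborate interior, low-quality → plain interior:
  Under separation the diner infers type exactly: elaborate interior → high-quality (pays 61), plain interior → low-quality (pays 44).
  High-quality: elaborate interior gives 61 − 4 = 57; plain interior gives 44 − 2 = 42. No deviation. ✓
  Low-quality: plain interior gives 44 − 3 = 41; elaborate interior gives 61 − 14 = 47. Would deviate. ✗
Try high-quality → plain interior, low-quality → elaborate interior:
  Under separation the diner infers type exactly: plain interior → high-quality (pays 61), elaborate interior → low-quality (pays 44).
  High-quality: plain interior gives 61 − 2 = 59; elaborate interior gives 44 − 4 = 40. No deviation. ✓
  Low-quality: elaborate interior gives 44 − 14 = 30; plain interior gives 61 − 3 = 58. Would deviate. ✗
Neither assignment is incentive-compatible.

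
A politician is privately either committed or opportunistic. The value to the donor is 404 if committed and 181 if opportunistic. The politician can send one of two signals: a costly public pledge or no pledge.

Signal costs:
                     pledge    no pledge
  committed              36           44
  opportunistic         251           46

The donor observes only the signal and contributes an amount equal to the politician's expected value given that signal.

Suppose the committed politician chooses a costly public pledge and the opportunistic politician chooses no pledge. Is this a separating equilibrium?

No

Under separation the donor infers type exactly: pledge → committed (pays 404), no pledge → opportunistic (pays 181).
Committed: pledge gives 404 − 36 = 368; no pledge gives 181 − 44 = 137. No deviation. ✓
Opportunistic: no pledge gives 181 − 46 = 135; pledge gives 404 − 251 = 153. Would deviate. ✗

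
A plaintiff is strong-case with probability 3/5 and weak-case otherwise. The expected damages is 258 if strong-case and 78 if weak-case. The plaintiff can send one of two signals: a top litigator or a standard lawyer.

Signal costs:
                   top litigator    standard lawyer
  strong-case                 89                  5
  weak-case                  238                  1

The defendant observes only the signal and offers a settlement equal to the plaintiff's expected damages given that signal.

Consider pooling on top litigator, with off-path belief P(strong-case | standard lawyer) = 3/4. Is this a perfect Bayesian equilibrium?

At the pooled signal (top litigator) the defendant holds the prior 3/5 and pays 3/5·258 + 2/5·78 = 186. Off-path (standard lawyer) belief 3/4 gives 3/4·258 + 1/4·78 = 213.
Strong-case: top litigator gives 186 − 89 = 97; standard lawyer gives 213 − 5 = 208. Deviates. ✗
Weak-case: top litigator gives 186 − 238 = -52; standard lawyer gives 213 − 1 = 212. Deviates. ✗

No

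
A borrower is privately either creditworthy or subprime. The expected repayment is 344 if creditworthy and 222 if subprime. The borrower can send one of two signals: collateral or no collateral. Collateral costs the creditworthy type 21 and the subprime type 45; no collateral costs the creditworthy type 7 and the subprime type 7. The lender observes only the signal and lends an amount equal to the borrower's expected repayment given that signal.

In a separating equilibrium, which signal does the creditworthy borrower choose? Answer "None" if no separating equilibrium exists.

None

Try creditworthy → collateral, subprime → no collateral:
  If types separate, collateral earns payment 344 and no collateral earns 222.
  Creditworthy: collateral gives 344 − 21 = 323; no collateral gives 222 − 7 = 215. No deviation. ✓
  Subprime: no collateral gives 222 − 7 = 215; collateral gives 344 − 45 = 299. Would deviate. ✗
Try creditworthy → no collateral, subprime → collateral:
  If types separate, no collateral earns payment 344 and collateral earns 222.
  Creditworthy: no collateral gives 344 − 7 = 337; collateral gives 222 − 21 = 201. No deviation. ✓
  Subprime: collateral gives 222 − 45 = 177; no collateral gives 344 − 7 = 337. Would deviate. ✗
Neither assignment is incentive-compatible.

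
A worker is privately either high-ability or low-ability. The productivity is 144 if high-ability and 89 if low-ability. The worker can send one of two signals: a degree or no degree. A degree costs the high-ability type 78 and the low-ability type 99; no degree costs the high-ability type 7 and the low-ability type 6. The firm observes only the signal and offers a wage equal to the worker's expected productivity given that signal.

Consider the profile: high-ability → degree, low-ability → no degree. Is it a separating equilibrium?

If types separate, degree earns payment 144 and no degree earns 89.
High-ability: degree gives 144 − 78 = 66; no degree gives 89 − 7 = 82. Would deviate. ✗
Low-ability: no degree gives 89 − 6 = 83; degree gives 144 − 99 = 45. No deviation. ✓

No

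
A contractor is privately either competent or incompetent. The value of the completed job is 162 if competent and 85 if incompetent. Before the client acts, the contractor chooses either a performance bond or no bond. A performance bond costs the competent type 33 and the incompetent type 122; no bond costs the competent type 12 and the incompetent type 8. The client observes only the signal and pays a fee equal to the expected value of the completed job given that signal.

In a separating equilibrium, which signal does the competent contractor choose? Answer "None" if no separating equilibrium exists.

bond

Try competent → bond, incompetent → no bond:
  Under separation the client infers type exactly: bond → competent (pays 162), no bond → incompetent (pays 85).
  Competent: bond gives 162 − 33 = 129; no bond gives 85 − 12 = 73. No deviation. ✓
  Incompetent: no bond gives 85 − 8 = 77; bond gives 162 − 122 = 40. No deviation. ✓
Both hold — the competent type sends bond.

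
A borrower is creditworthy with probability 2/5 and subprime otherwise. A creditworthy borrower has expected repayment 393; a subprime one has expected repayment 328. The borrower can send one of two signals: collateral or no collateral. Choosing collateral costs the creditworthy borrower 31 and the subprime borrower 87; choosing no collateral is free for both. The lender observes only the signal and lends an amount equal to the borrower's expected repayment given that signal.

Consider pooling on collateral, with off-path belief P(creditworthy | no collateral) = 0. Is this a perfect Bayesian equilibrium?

On the equilibrium path (collateral) the lender holds the prior 2/5 and pays 2/5·393 + 3/5·328 = 354. Off-path (no collateral) belief 0 gives 0·393 + 1·328 = 328.
Creditworthy: collateral gives 354 − 31 = 323; no collateral gives 328 − 0 = 328. Deviates. ✗
Subprime: collateral gives 354 − 87 = 267; no collateral gives 328 − 0 = 328. Deviates. ✗

No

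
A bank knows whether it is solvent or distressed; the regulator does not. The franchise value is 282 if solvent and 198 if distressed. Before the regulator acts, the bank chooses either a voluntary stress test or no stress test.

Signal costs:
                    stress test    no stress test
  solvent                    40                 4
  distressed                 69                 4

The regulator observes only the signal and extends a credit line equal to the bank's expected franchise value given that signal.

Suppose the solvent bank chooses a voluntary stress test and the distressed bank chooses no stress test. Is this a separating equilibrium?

Under separation the regulator infers type exactly: stress test → solvent (pays 282), no stress test → distressed (pays 198).
Solvent: stress test gives 282 − 40 = 242; no stress test gives 198 − 4 = 194. No deviation. ✓
Distressed: no stress test gives 198 − 4 = 194; stress test gives 282 − 69 = 213. Would deviate. ✗

No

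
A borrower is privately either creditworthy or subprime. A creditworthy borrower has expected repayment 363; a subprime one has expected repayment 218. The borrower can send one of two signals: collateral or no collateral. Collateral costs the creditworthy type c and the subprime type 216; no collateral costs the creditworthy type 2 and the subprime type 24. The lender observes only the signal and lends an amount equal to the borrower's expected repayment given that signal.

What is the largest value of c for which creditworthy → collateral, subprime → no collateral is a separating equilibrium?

Under separation: collateral → creditworthy (pays 363); no collateral → subprime (pays 218).
Subprime: 218 − 24 = 194 ≥ 363 − 216 = 147. Holds regardless of c. ✓
Creditworthy: 363 − c ≥ 218 − 2, so c ≤ 363 − 216 = 147.

147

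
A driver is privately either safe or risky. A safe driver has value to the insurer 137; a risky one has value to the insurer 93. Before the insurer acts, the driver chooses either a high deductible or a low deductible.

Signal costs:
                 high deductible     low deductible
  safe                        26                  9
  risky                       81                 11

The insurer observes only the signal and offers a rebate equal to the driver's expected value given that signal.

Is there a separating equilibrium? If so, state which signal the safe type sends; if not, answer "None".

Try safe → high deductible, risky → low deductible:
  If types separate, high deductible earns payment 137 and low deductible earns 93.
  Safe: high deductible gives 137 − 26 = 111; low deductible gives 93 − 9 = 84. No deviation. ✓
  Risky: low deductible gives 93 − 11 = 82; high deductible gives 137 − 81 = 56. No deviation. ✓
Both hold — the safe type sends high deductible.

high deductible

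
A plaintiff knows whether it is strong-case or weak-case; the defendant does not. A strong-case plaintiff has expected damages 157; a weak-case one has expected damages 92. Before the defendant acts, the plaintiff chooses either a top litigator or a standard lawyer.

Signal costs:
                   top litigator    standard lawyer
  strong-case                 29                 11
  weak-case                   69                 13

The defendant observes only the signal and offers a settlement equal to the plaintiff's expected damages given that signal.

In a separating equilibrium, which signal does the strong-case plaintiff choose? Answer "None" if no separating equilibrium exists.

Try strong-case → top litigator, weak-case → standard lawyer:
  If types separate, top litigator earns payment 157 and standard lawyer earns 92.
  Strong-case: top litigator gives 157 − 29 = 128; standard lawyer gives 92 − 11 = 81. No deviation. ✓
  Weak-case: standard lawyer gives 92 − 13 = 79; top litigator gives 157 − 69 = 88. Would deviate. ✗
Try strong-case → standard lawyer, weak-case → top litigator:
  If types separate, standard lawyer earns payment 157 and top litigator earns 92.
  Strong-case: standard lawyer gives 157 − 11 = 146; top litigator gives 92 − 29 = 63. No deviation. ✓
  Weak-case: top litigator gives 92 − 69 = 23; standard lawyer gives 157 − 13 = 144. Would deviate. ✗
Neither assignment is incentive-compatible.

None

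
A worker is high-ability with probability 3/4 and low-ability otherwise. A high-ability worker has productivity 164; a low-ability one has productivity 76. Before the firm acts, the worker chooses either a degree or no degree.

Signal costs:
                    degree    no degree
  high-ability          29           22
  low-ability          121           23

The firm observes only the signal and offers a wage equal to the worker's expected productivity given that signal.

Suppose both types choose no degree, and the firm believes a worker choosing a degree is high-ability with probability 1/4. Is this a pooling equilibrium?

On the equilibrium path (no degree) the firm holds the prior 3/4 and pays 3/4·164 + 1/4·76 = 142. Off-path (degree) belief 1/4 gives 1/4·164 + 3/4·76 = 98.
High-ability: no degree gives 142 − 22 = 120; degree gives 98 − 29 = 69. Stays. ✓
Low-ability: no degree gives 142 − 23 = 119; degree gives 98 − 121 = -23. Stays. ✓
Beliefs are Bayes-consistent on-path and both types best-respond.

Yes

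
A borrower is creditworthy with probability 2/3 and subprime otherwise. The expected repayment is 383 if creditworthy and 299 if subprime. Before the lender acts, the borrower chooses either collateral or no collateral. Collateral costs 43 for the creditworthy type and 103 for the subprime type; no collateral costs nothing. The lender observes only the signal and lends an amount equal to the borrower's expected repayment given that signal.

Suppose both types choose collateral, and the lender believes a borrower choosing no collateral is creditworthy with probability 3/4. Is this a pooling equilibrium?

No

On the equilibrium path (collateral) the lender holds the prior 2/3 and pays 2/3·383 + 1/3·299 = 355. Off-path (no collateral) belief 3/4 gives 3/4·383 + 1/4·299 = 362.
Creditworthy: collateral gives 355 − 43 = 312; no collateral gives 362 − 0 = 362. Deviates. ✗
Subprime: collateral gives 355 − 103 = 252; no collateral gives 362 − 0 = 362. Deviates. ✗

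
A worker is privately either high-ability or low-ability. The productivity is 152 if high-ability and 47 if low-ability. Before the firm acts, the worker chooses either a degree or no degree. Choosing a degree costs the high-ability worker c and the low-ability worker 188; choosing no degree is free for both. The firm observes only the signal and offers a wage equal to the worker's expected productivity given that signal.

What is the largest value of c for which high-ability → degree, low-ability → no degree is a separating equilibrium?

Under separation: degree → high-ability (pays 152); no degree → low-ability (pays 47).
Low-ability: 47 − 0 = 47 ≥ 152 − 188 = -36. Holds regardless of c. ✓
High-ability: 152 − c ≥ 47 − 0, so c ≤ 152 − 47 = 105.

105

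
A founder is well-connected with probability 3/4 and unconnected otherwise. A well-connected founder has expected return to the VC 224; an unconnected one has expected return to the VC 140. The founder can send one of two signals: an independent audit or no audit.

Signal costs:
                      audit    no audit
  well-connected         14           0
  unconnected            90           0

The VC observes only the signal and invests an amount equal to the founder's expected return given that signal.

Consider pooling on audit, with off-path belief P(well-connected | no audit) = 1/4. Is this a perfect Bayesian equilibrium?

No

On the equilibrium path (audit) the VC holds the prior 3/4 and pays 3/4·224 + 1/4·140 = 203. Off-path (no audit) belief 1/4 gives 1/4·224 + 3/4·140 = 161.
Well-connected: audit gives 203 − 14 = 189; no audit gives 161 − 0 = 161. Stays. ✓
Unconnected: audit gives 203 − 90 = 113; no audit gives 161 − 0 = 161. Deviates. ✗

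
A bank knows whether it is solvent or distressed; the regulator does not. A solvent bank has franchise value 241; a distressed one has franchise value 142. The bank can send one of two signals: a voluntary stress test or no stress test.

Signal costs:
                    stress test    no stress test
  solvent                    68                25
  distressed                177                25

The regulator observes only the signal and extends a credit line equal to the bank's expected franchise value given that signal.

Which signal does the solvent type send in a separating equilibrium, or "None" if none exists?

stress test

Try solvent → stress test, distressed → no stress test:
  If types separate, stress test earns payment 241 and no stress test earns 142.
  Solvent: stress test gives 241 − 68 = 173; no stress test gives 142 − 25 = 117. No deviation. ✓
  Distressed: no stress test gives 142 − 25 = 117; stress test gives 241 − 177 = 64. No deviation. ✓
Both hold — the solvent type sends stress test.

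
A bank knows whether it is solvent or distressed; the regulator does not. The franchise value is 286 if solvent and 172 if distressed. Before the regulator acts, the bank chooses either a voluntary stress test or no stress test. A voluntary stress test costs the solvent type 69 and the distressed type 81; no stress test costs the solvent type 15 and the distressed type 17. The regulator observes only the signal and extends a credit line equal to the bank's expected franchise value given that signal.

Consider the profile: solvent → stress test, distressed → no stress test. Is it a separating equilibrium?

No

Under separation the regulator infers type exactly: stress test → solvent (pays 286), no stress test → distressed (pays 172).
Solvent: stress test gives 286 − 69 = 217; no stress test gives 172 − 15 = 157. No deviation. ✓
Distressed: no stress test gives 172 − 17 = 155; stress test gives 286 − 81 = 205. Would deviate. ✗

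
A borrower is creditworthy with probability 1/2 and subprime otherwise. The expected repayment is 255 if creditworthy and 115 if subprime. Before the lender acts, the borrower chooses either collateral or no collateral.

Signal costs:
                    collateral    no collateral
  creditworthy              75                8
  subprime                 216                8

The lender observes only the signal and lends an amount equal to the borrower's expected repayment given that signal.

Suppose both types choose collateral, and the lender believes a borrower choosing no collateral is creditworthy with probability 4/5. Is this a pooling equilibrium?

On the equilibrium path (collateral) the lender holds the prior 1/2 and pays 1/2·255 + 1/2·115 = 185. Off-path (no collateral) belief 4/5 gives 4/5·255 + 1/5·115 = 227.
Creditworthy: collateral gives 185 − 75 = 110; no collateral gives 227 − 8 = 219. Deviates. ✗
Subprime: collateral gives 185 − 216 = -31; no collateral gives 227 − 8 = 219. Deviates. ✗

No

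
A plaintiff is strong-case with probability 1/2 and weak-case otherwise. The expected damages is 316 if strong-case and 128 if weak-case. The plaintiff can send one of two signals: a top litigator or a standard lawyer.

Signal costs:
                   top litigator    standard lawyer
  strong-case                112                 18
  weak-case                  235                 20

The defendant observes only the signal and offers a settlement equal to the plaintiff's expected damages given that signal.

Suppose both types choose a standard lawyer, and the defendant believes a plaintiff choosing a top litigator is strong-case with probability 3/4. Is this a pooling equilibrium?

At the pooled signal (standard lawyer) the defendant holds the prior 1/2 and pays 1/2·316 + 1/2·128 = 222. Off-path (top litigator) belief 3/4 gives 3/4·316 + 1/4·128 = 269.
Strong-case: standard lawyer gives 222 − 18 = 204; top litigator gives 269 − 112 = 157. Stays. ✓
Weak-case: standard lawyer gives 222 − 20 = 202; top litigator gives 269 − 235 = 34. Stays. ✓

Yes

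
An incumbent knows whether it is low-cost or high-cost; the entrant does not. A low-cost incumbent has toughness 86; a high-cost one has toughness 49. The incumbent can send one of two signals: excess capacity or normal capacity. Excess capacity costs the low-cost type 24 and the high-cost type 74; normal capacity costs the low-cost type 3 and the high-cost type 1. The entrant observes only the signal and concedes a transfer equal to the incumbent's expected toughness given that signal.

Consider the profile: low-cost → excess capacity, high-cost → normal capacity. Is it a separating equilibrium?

Yes

Under separation the entrant infers type exactly: excess capacity → low-cost (pays 86), normal capacity → high-cost (pays 49).
Low-cost: excess capacity gives 86 − 24 = 62; normal capacity gives 49 − 3 = 46. No deviation. ✓
High-cost: normal capacity gives 49 − 1 = 48; excess capacity gives 86 − 74 = 12. No deviation. ✓
Neither type gains from mimicking the other.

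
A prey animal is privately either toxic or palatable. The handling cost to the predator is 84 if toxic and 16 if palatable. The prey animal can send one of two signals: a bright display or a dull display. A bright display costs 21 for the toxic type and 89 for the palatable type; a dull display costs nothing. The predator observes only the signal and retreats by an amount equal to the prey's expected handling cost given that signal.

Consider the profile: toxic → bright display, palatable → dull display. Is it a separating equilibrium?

Under separation the predator infers type exactly: bright display → toxic (pays 84), dull display → palatable (pays 16).
Toxic: bright display gives 84 − 21 = 63; dull display gives 16 − 0 = 16. No deviation. ✓
Palatable: dull display gives 16 − 0 = 16; bright display gives 84 − 89 = -5. No deviation. ✓
Neither type gains from mimicking the other.

Yes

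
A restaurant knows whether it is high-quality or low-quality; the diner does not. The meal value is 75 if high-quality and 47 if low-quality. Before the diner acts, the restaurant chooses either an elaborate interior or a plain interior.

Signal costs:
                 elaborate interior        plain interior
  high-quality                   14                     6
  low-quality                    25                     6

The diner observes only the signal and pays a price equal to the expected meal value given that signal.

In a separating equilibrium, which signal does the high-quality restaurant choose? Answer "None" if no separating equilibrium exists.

None

Try high-quality → elaborate interior, low-quality → plain interior:
  Under separation the diner infers type exactly: elaborate interior → high-quality (pays 75), plain interior → low-quality (pays 47).
  High-quality: elaborate interior gives 75 − 14 = 61; plain interior gives 47 − 6 = 41. No deviation. ✓
  Low-quality: plain interior gives 47 − 6 = 41; elaborate interior gives 75 − 25 = 50. Would deviate. ✗
Try high-quality → plain interior, low-quality → elaborate interior:
  Under separation the diner infers type exactly: plain interior → high-quality (pays 75), elaborate interior → low-quality (pays 47).
  High-quality: plain interior gives 75 − 6 = 69; elaborate interior gives 47 − 14 = 33. No deviation. ✓
  Low-quality: elaborate interior gives 47 − 25 = 22; plain interior gives 75 − 6 = 69. Would deviate. ✗
Neither assignment is incentive-compatible.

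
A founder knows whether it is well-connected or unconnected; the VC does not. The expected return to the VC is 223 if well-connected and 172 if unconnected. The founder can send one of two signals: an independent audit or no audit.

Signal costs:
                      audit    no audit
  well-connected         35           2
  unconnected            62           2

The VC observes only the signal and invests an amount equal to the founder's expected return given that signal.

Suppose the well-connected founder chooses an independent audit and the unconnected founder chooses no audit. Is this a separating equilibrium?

Yes

If types separate, audit earns payment 223 and no audit earns 172.
Well-connected: audit gives 223 − 35 = 188; no audit gives 172 − 2 = 170. No deviation. ✓
Unconnected: no audit gives 172 − 2 = 170; audit gives 223 − 62 = 161. No deviation. ✓
Both incentive constraints hold.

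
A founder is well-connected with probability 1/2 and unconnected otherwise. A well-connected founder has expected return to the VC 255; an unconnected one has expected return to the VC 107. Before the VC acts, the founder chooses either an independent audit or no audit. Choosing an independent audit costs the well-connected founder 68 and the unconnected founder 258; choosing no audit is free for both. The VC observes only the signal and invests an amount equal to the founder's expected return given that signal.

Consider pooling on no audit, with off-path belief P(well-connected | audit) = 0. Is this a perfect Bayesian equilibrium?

On the equilibrium path (no audit) the VC holds the prior 1/2 and pays 1/2·255 + 1/2·107 = 181. Off-path (audit) belief 0 gives 0·255 + 1·107 = 107.
Well-connected: no audit gives 181 − 0 = 181; audit gives 107 − 68 = 39. Stays. ✓
Unconnected: no audit gives 181 − 0 = 181; audit gives 107 − 258 = -151. Stays. ✓
Beliefs are Bayes-consistent on-path and both types best-respond.

Yes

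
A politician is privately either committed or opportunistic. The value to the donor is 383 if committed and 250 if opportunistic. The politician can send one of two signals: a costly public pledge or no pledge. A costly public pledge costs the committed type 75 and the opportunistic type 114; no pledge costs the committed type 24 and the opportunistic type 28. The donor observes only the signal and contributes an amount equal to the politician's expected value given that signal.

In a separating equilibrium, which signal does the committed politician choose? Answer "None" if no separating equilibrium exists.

None

Try committed → pledge, opportunistic → no pledge:
  If types separate, pledge earns payment 383 and no pledge earns 250.
  Committed: pledge gives 383 − 75 = 308; no pledge gives 250 − 24 = 226. No deviation. ✓
  Opportunistic: no pledge gives 250 − 28 = 222; pledge gives 383 − 114 = 269. Would deviate. ✗
Try committed → no pledge, opportunistic → pledge:
  If types separate, no pledge earns payment 383 and pledge earns 250.
  Committed: no pledge gives 383 − 24 = 359; pledge gives 250 − 75 = 175. No deviation. ✓
  Opportunistic: pledge gives 250 − 114 = 136; no pledge gives 383 − 28 = 355. Would deviate. ✗
Neither assignment is incentive-compatible.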